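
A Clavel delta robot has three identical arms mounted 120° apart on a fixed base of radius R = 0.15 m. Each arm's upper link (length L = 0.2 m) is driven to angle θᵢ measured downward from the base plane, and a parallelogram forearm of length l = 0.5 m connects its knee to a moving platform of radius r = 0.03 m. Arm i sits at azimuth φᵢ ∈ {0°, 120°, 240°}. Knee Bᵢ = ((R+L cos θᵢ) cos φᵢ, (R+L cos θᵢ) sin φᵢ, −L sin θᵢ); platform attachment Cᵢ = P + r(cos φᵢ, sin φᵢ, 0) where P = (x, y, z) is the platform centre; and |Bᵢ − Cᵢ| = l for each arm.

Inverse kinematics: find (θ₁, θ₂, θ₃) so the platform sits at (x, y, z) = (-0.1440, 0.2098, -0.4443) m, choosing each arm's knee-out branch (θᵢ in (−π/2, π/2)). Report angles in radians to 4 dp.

θ₁ = 1.0472, θ₂ = -0.2617, θ₃ = 0.9599

arm 1 (φ=0.0°): x'=-0.1440, y'=0.2098
  A=0.2640, B=-0.4443, C=(l²−L²−A²−y'²−z²)/(2L)=-0.2528
  √(A²+B²)=0.5168;  θ1 = -1.0347+2.0819 ≈ 1.0472
φ2=120.0° → target in arm frame (0.2537, 0.0198)
  A cos θ + B sin θ = C:  -0.1337·cos θ + -0.4443·sin θ = -0.0142
  θ2 = atan2(B,A) + arccos(C/0.4640) = -0.2617
rotate P by −φ3: (-0.1097, -0.2296, -0.4443)
  A=0.2297, B=-0.4443, C=(l²−L²−A²−y'²−z²)/(2L)=-0.2322
  γ=atan2(-0.4443,0.2297)=-1.0937;  ψ=arccos(-0.4643)=2.0536;  θ3=γ+ψ≈0.9599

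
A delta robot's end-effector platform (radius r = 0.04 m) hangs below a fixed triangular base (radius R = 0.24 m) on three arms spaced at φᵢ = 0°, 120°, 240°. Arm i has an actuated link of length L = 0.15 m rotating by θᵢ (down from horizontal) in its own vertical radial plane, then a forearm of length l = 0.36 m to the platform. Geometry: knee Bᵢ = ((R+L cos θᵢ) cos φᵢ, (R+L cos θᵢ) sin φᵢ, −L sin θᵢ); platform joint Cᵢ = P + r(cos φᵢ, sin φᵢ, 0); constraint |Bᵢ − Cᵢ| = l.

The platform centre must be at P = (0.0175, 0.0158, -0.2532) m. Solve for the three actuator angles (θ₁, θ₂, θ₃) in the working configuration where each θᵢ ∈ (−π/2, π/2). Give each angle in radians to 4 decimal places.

θ₁ = 0.5236, θ₂ = 0.6105, θ₃ = 0.7855

φ1=0.0° → target in arm frame (0.0175, 0.0158)
  e−x'=0.1825;  (l²−L²−(e−x')²−y'²−z²)/2L = 0.0314
  γ=atan2(-0.2532,0.1825)=-0.9463;  ψ=arccos(0.1008)=1.4699;  θ1=γ+ψ≈0.5236
arm 2 (φ=120.0°): x'=0.0049, y'=-0.0231
  e−x'=0.1951;  (l²−L²−(e−x')²−y'²−z²)/2L = 0.0147
  √(A²+B²)=0.3196;  θ2 = -0.9144+1.5248 ≈ 0.6105
rotate P by −φ3: (-0.0224, 0.0073, -0.2532)
  e−x'=0.2224;  (l²−L²−(e−x')²−y'²−z²)/2L = -0.0218
  θ3 = atan2(B,A) + arccos(C/0.3370) = 0.7855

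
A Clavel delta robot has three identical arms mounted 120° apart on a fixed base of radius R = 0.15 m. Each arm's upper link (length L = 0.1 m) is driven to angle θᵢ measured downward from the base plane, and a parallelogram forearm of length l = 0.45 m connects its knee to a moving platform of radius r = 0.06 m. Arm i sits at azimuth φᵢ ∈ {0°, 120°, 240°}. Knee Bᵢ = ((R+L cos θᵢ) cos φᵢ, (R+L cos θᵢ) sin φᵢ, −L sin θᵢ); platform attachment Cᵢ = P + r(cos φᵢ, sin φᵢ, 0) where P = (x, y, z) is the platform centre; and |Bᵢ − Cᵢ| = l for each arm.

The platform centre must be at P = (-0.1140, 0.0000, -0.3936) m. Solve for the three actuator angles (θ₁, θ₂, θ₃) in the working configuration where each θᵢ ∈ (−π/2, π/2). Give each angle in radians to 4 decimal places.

θ₁ = 0.5237, θ₂ = -0.2617, θ₃ = -0.2617

φ1=0.0° → target in arm frame (-0.1140, 0.0000)
  A cos θ + B sin θ = C:  0.2040·cos θ + -0.3936·sin θ = -0.0202
  θ1 = atan2(B,A) + arccos(C/0.4433) = 0.5237
arm 2 (φ=120.0°): x'=0.0570, y'=0.0987
  A=0.0330, B=-0.3936, C=(l²−L²−A²−y'²−z²)/(2L)=0.1337
  θ2 = atan2(B,A) + arccos(C/0.3950) = -0.2617
arm 3 (φ=240.0°): x'=0.0570, y'=-0.0987
  A=0.0330, B=-0.3936, C=(l²−L²−A²−y'²−z²)/(2L)=0.1337
  γ=atan2(-0.3936,0.0330)=-1.4872;  ψ=arccos(0.3385)=1.2254;  θ3=γ+ψ≈-0.2617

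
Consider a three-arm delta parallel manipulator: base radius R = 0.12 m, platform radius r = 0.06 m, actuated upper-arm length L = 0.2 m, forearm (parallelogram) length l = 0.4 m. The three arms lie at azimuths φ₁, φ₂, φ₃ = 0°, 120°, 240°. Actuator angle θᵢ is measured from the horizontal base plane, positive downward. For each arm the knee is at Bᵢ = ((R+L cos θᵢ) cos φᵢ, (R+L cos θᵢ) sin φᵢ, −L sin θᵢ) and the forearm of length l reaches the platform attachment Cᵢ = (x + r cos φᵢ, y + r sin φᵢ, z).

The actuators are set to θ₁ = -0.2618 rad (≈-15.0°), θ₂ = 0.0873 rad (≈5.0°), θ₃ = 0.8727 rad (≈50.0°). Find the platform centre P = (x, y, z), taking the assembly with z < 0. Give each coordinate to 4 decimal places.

(0.1306, 0.1300, -0.3061)

O1 = (0.2532·cos0.0°, 0.2532·sin0.0°, 0.0518) = (0.2532, 0.0000, 0.0518)
O2 = (0.2592·cos120.0°, 0.2592·sin120.0°, -0.0174) = (-0.1296, 0.2245, -0.0174)
O3 = (0.1886·cos240.0°, 0.1886·sin240.0°, -0.1532) = (-0.0943, -0.1633, -0.1532)
subtract pairs → two planes through P
linear system: -0.7656x+0.4490y = 0.0007−-0.1384z; -0.6949x+-0.3266y = -0.0078−-0.4100z
det = 0.5621;  x = 0.0058+-0.4079z,  y = 0.0115+-0.3873z
quadratic in z: (1.3164)z²+(0.0894)z+(-0.0960)=0, √Δ=0.7165 → z ∈ {-0.3061, 0.2382}; z = -0.3061 (taking z<0)
x = 0.1306, y = 0.1300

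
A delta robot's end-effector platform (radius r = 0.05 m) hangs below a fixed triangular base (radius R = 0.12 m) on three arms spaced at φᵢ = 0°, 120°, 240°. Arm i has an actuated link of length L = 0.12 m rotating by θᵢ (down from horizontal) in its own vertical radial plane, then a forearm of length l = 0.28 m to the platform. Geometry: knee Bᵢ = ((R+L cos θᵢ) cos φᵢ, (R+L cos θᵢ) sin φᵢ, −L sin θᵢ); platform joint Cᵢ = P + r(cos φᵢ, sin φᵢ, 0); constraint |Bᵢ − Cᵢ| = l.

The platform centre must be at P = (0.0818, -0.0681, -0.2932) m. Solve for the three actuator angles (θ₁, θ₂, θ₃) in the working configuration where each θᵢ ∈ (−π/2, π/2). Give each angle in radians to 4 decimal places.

θ₁ = 0.3493, θ₂ = 1.2217, θ₃ = 0.6978

rotate P by −φ1: (0.0818, -0.0681, -0.2932)
  A cos θ + B sin θ = C:  -0.0118·cos θ + -0.2932·sin θ = -0.1114
  θ1 = atan2(B,A) + arccos(C/0.2934) = 0.3493
arm 2 (φ=120.0°): x'=-0.0999, y'=-0.0368
  A cos θ + B sin θ = C:  0.1699·cos θ + -0.2932·sin θ = -0.2174
  γ=atan2(-0.2932,0.1699)=-1.0457;  ψ=arccos(-0.6416)=2.2674;  θ2=γ+ψ≈1.2217
arm 3 (φ=240.0°): x'=0.0181, y'=0.1049
  A=0.0519, B=-0.2932, C=(l²−L²−A²−y'²−z²)/(2L)=-0.1486
  γ=atan2(-0.2932,0.0519)=-1.3955;  ψ=arccos(-0.4991)=2.0933;  θ3=γ+ψ≈0.6978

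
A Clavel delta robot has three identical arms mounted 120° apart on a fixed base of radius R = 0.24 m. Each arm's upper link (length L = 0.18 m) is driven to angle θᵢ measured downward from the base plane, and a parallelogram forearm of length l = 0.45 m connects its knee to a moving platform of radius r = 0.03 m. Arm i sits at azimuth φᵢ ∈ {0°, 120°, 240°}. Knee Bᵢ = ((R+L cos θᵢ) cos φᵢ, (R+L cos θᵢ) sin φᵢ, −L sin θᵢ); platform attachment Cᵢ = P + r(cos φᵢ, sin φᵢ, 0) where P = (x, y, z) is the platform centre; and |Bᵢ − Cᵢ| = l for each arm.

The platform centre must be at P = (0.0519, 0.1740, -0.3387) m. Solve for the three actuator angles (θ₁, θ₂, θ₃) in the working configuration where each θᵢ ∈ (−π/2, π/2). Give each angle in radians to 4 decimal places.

rotate P by −φ1: (0.0519, 0.1740, -0.3387)
  A cos θ + B sin θ = C:  0.1581·cos θ + -0.3387·sin θ = 0.0003
  √(A²+B²)=0.3738;  θ1 = -1.1341+1.5700 ≈ 0.4359
rotate P by −φ2: (0.1247, -0.1319, -0.3387)
  e−x'=0.0853;  (l²−L²−(e−x')²−y'²−z²)/2L = 0.0853
  √(A²+B²)=0.3493;  θ2 = -1.3242+1.3241 ≈ -0.0001
arm 3 (φ=240.0°): x'=-0.1766, y'=-0.0421
  e−x'=0.3866;  (l²−L²−(e−x')²−y'²−z²)/2L = -0.2663
  θ3 = atan2(B,A) + arccos(C/0.5140) = 1.3960

θ₁ = 0.4359, θ₂ = -0.0001, θ₃ = 1.3960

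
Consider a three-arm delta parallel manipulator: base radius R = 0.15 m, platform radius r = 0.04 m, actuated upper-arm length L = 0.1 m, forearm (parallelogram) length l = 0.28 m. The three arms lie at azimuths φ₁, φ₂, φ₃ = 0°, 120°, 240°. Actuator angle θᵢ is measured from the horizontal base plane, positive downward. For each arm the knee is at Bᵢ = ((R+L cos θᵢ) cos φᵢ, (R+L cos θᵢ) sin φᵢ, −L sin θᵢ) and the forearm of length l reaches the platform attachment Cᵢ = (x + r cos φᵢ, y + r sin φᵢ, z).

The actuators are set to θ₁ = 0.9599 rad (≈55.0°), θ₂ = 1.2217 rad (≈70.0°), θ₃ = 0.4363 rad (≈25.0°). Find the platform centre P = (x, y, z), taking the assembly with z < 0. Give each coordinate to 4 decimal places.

(-0.0111, -0.0693, -0.2862)

φ1=0.0°: virtual centre (0.1674, 0.0000, -0.0819), radius l
centre 2 = (0.1442·cos120.0°, 0.1442·sin120.0°, -0.0940) = (-0.0721, 0.1249, -0.0940)
centre 3 = (0.2006·cos240.0°, 0.2006·sin240.0°, -0.0423) = (-0.1003, -0.1738, -0.0423)
|centre ₂|²−|centre ₁|² = -0.0051;  |centre ₃|²−|centre ₁|² = 0.0073
[-0.4789 0.2498 -0.0241]·P = -0.0051;  [-0.5354 -0.3475 0.0793]·P = 0.0073
det = 0.3001;  x = -0.0002+0.0381z,  y = -0.0208+0.1696z
into |P−centre ₁|² = l²: 1.0302z² + 0.1440z + -0.0432 = 0;  Δ = 0.1987;  z = -0.2862 or 0.1464 → z<0 root = -0.2862
x = -0.0111, y = -0.0693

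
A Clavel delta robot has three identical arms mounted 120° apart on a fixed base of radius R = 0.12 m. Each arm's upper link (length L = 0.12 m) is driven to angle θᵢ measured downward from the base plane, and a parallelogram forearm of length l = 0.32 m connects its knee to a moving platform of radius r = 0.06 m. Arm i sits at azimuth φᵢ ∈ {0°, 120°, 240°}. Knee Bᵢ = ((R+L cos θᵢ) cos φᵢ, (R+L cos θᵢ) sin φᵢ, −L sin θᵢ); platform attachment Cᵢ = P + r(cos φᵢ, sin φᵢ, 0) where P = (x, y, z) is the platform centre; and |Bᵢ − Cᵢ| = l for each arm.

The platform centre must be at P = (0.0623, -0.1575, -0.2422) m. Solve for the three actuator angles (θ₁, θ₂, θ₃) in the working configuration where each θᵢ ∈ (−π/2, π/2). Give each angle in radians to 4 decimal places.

φ1=0.0° → target in arm frame (0.0623, -0.1575)
  A=-0.0023, B=-0.2422, C=(l²−L²−A²−y'²−z²)/(2L)=0.0189
  γ=atan2(-0.2422,-0.0023)=-1.5803;  ψ=arccos(0.0779)=1.4928;  θ1=γ+ψ≈-0.0875
φ2=120.0° → target in arm frame (-0.1675, 0.0248)
  e−x'=0.2275;  (l²−L²−(e−x')²−y'²−z²)/2L = -0.0961
  γ=atan2(-0.2422,0.2275)=-0.8166;  ψ=arccos(-0.2891)=1.8640;  θ2=γ+ψ≈1.0475
rotate P by −φ3: (0.1052, 0.1327, -0.2422)
  A cos θ + B sin θ = C:  -0.0452·cos θ + -0.2422·sin θ = 0.0403
  θ3 = atan2(B,A) + arccos(C/0.2464) = -0.3492

θ₁ = -0.0875, θ₂ = 1.0475, θ₃ = -0.3492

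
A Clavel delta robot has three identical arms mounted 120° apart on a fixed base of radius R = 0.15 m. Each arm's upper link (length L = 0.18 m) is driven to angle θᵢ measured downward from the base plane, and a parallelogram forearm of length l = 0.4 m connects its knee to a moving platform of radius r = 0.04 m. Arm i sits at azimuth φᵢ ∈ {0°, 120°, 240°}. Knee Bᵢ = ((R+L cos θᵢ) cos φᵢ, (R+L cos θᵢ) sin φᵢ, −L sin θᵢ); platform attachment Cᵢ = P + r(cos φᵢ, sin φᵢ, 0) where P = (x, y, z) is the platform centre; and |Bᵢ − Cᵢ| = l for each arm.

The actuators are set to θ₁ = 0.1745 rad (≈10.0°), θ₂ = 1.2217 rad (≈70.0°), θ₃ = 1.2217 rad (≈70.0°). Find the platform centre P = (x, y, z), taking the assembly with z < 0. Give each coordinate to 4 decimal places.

(0.1890, 0.0000, -0.4190)

φ1=0.0°: virtual centre (0.2873, 0.0000, -0.0313), radius l
O2 = (0.1716·cos120.0°, 0.1716·sin120.0°, -0.1691) = (-0.0858, 0.1486, -0.1691)
φ3=240.0°: virtual centre (-0.0858, -0.1486, -0.1691), radius l
|O₂|²−|O₁|² = -0.0255;  |O₃|²−|O₁|² = -0.0255
[-0.7461 0.2972 -0.2758]·P = -0.0255;  [-0.7461 -0.2972 -0.2758]·P = -0.0255
Cramer: x(z) = 0.0341-0.3696z;  y(z) = 0.0000+0.0000z
quadratic in z: (1.1366)z²+(0.2496)z+(-0.0949)=0, √Δ=0.7028 → z ∈ {-0.4190, 0.1994}; z = -0.4190 (taking z<0)
x = 0.1890, y = 0.0000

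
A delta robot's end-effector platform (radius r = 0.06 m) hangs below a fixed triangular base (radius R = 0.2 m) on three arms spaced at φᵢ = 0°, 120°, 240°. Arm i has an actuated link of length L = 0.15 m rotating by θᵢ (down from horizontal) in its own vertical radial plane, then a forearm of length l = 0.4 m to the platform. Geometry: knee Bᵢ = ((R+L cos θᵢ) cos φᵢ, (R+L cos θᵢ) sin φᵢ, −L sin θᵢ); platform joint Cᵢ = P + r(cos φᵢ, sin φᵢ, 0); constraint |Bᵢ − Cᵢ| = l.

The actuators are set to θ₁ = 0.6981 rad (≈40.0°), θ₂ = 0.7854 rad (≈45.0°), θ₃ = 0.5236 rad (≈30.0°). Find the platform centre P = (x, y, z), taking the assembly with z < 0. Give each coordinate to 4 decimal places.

O1 = (0.2549·cos0.0°, 0.2549·sin0.0°, -0.0964) = (0.2549, 0.0000, -0.0964)
O2 = (0.2461·cos120.0°, 0.2461·sin120.0°, -0.1061) = (-0.1230, 0.2131, -0.1061)
O3 = (0.2699·cos240.0°, 0.2699·sin240.0°, -0.0750) = (-0.1350, -0.2337, -0.0750)
eliminate P² terms by subtracting sphere 1 from 2 and 3
linear system: -0.7559x+0.4262y = -0.0025−-0.0193z; -0.7797x+-0.4675y = 0.0042−0.0428z
Cramer: x(z) = -0.0009+0.0135z;  y(z) = -0.0074+0.0692z
sphere 1 gives Az²+Bz+C=0 with A=1.0050, B=0.1849, C=-0.0852;  B²−4AC=0.3767;  roots -0.3974, 0.2134;  negative root z = -0.3974
x = -0.0063, y = -0.0349

(-0.0063, -0.0349, -0.3974)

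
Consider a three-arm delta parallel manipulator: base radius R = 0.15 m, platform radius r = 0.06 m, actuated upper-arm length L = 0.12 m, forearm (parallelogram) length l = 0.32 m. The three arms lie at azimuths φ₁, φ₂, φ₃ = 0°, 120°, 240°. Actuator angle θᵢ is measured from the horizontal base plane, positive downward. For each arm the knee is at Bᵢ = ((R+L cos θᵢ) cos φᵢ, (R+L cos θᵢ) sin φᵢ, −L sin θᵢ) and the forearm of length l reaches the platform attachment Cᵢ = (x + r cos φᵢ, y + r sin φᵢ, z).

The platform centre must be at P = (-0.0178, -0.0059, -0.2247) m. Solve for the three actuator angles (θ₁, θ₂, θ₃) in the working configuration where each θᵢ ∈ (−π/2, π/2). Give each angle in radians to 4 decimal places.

θ₁ = 0.0003, θ₂ = -0.1745, θ₃ = -0.2619

arm 1 (φ=0.0°): x'=-0.0178, y'=-0.0059
  A=0.1078, B=-0.2247, C=(l²−L²−A²−y'²−z²)/(2L)=0.1077
  θ1 = atan2(B,A) + arccos(C/0.2492) = 0.0003
rotate P by −φ2: (0.0038, 0.0184, -0.2247)
  A=0.0862, B=-0.2247, C=(l²−L²−A²−y'²−z²)/(2L)=0.1239
  γ=atan2(-0.2247,0.0862)=-1.2045;  ψ=arccos(0.5149)=1.0299;  θ2=γ+ψ≈-0.1745
arm 3 (φ=240.0°): x'=0.0140, y'=-0.0125
  A cos θ + B sin θ = C:  0.0760·cos θ + -0.2247·sin θ = 0.1316
  γ=atan2(-0.2247,0.0760)=-1.2447;  ψ=arccos(0.5547)=0.9828;  θ3=γ+ψ≈-0.2619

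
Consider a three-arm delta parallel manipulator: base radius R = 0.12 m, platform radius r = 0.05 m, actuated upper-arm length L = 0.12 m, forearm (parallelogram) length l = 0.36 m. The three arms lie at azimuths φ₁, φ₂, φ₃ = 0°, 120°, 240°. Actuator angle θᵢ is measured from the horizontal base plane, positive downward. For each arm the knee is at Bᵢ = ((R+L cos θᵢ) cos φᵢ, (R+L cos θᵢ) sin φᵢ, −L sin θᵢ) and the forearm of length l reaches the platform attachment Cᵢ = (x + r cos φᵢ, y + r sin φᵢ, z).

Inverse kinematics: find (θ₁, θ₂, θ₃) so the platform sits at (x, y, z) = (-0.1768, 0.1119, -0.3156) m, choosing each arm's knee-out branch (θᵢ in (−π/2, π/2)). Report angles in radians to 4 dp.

θ₁ = 1.3090, θ₂ = -0.2616, θ₃ = 0.6984

rotate P by −φ1: (-0.1768, 0.1119, -0.3156)
  A cos θ + B sin θ = C:  0.2468·cos θ + -0.3156·sin θ = -0.2410
  γ=atan2(-0.3156,0.2468)=-0.9071;  ψ=arccos(-0.6015)=2.2162;  θ1=γ+ψ≈1.3090
φ2=120.0° → target in arm frame (0.1853, 0.0972)
  A cos θ + B sin θ = C:  -0.1153·cos θ + -0.3156·sin θ = -0.0298
  γ=atan2(-0.3156,-0.1153)=-1.9211;  ψ=arccos(-0.0885)=1.6595;  θ2=γ+ψ≈-0.2616
rotate P by −φ3: (-0.0085, -0.2091, -0.3156)
  e−x'=0.0785;  (l²−L²−(e−x')²−y'²−z²)/2L = -0.1428
  θ3 = atan2(B,A) + arccos(C/0.3252) = 0.6984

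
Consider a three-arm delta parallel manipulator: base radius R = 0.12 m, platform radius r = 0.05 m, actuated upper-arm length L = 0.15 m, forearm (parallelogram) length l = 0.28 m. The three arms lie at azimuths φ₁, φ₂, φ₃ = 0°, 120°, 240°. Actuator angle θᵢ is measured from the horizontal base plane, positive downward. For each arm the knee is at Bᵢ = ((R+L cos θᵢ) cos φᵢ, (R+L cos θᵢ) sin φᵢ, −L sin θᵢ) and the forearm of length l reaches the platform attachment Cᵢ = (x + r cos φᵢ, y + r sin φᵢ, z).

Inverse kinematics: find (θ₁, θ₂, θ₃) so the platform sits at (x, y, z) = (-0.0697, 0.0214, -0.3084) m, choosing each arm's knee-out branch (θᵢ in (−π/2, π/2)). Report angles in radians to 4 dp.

θ₁ = 1.0474, θ₂ = 0.5237, θ₃ = 0.6982

φ1=0.0° → target in arm frame (-0.0697, 0.0214)
  e−x'=0.1397;  (l²−L²−(e−x')²−y'²−z²)/2L = -0.1973
  θ1 = atan2(B,A) + arccos(C/0.3386) = 1.0474
arm 2 (φ=120.0°): x'=0.0534, y'=0.0497
  A cos θ + B sin θ = C:  0.0166·cos θ + -0.3084·sin θ = -0.1398
  γ=atan2(-0.3084,0.0166)=-1.5170;  ψ=arccos(-0.4528)=2.0407;  θ2=γ+ψ≈0.5237
φ3=240.0° → target in arm frame (0.0163, -0.0711)
  A cos θ + B sin θ = C:  0.0537·cos θ + -0.3084·sin θ = -0.1571
  γ=atan2(-0.3084,0.0537)=-1.3985;  ψ=arccos(-0.5020)=2.0967;  θ3=γ+ψ≈0.6982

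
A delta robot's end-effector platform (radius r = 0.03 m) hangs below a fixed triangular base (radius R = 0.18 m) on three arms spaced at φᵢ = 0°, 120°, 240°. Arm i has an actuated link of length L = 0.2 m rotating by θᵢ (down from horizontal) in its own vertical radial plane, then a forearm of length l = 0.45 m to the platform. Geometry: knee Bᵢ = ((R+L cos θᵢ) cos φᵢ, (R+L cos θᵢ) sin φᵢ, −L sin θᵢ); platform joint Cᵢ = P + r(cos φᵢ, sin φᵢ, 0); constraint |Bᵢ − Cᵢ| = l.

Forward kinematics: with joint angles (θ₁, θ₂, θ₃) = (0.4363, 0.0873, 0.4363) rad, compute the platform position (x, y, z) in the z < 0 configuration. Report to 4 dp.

(-0.0257, 0.0446, -0.3548)

S1 = (0.3313·cos0.0°, 0.3313·sin0.0°, -0.0845) = (0.3313, 0.0000, -0.0845)
arm 2 at φ=120.0°: (R−r)+L cos θ2 = 0.3492;  S2 = (-0.1746, 0.3024, -0.0174)
S3 = (0.3313·cos240.0°, 0.3313·sin240.0°, -0.0845) = (-0.1656, -0.2869, -0.0845)
eliminate P² terms by subtracting sphere 1 from 2 and 3
[-1.0118 0.6049 0.1342]·P = 0.0054;  [-0.9938 -0.5738 0.0000]·P = 0.0000
det = 1.1817;  x = -0.0026+0.0651z,  y = 0.0045+-0.1128z
quadratic in z: (1.0170)z²+(0.1245)z+(-0.0839)=0, √Δ=0.5972 → z ∈ {-0.3548, 0.2324}; z = -0.3548 (taking z<0)
x = -0.0257, y = 0.0446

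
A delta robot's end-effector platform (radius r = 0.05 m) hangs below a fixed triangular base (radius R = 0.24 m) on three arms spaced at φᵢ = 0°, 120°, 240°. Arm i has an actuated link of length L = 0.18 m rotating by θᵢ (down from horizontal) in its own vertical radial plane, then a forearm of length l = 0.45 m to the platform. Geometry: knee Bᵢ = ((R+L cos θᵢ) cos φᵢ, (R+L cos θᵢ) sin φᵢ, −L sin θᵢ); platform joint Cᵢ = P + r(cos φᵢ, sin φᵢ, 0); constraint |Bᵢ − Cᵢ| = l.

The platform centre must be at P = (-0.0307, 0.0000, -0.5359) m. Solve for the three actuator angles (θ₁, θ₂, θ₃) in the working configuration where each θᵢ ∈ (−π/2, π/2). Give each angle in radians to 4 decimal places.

φ1=0.0° → target in arm frame (-0.0307, 0.0000)
  A cos θ + B sin θ = C:  0.2207·cos θ + -0.5359·sin θ = -0.4605
  θ1 = atan2(B,A) + arccos(C/0.5796) = 1.3091
φ2=120.0° → target in arm frame (0.0153, 0.0266)
  A=0.1746, B=-0.5359, C=(l²−L²−A²−y'²−z²)/(2L)=-0.4119
  √(A²+B²)=0.5636;  θ2 = -1.2558+2.3904 ≈ 1.1346
φ3=240.0° → target in arm frame (0.0154, -0.0266)
  e−x'=0.1746;  (l²−L²−(e−x')²−y'²−z²)/2L = -0.4119
  θ3 = atan2(B,A) + arccos(C/0.5636) = 1.1346

θ₁ = 1.3091, θ₂ = 1.1346, θ₃ = 1.1346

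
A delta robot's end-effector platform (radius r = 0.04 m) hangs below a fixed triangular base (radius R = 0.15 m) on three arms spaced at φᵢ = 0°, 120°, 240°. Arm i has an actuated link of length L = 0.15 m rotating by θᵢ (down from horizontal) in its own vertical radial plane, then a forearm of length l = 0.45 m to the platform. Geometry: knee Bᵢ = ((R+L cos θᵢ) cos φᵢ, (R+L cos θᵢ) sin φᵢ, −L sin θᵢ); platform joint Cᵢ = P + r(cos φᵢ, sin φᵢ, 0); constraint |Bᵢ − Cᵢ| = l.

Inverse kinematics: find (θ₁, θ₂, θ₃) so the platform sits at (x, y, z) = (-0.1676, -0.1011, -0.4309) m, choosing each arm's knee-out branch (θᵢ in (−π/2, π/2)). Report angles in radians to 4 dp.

φ1=0.0° → target in arm frame (-0.1676, -0.1011)
  e−x'=0.2776;  (l²−L²−(e−x')²−y'²−z²)/2L = -0.3099
  θ1 = atan2(B,A) + arccos(C/0.5126) = 1.2215
φ2=120.0° → target in arm frame (-0.0038, 0.1957)
  A=0.1138, B=-0.4309, C=(l²−L²−A²−y'²−z²)/(2L)=-0.1897
  θ2 = atan2(B,A) + arccos(C/0.4457) = 0.6978
rotate P by −φ3: (0.1714, -0.0946, -0.4309)
  A=-0.0614, B=-0.4309, C=(l²−L²−A²−y'²−z²)/(2L)=-0.0613
  √(A²+B²)=0.4352;  θ3 = -1.7122+1.7121 ≈ -0.0001

θ₁ = 1.2215, θ₂ = 0.6978, θ₃ = -0.0001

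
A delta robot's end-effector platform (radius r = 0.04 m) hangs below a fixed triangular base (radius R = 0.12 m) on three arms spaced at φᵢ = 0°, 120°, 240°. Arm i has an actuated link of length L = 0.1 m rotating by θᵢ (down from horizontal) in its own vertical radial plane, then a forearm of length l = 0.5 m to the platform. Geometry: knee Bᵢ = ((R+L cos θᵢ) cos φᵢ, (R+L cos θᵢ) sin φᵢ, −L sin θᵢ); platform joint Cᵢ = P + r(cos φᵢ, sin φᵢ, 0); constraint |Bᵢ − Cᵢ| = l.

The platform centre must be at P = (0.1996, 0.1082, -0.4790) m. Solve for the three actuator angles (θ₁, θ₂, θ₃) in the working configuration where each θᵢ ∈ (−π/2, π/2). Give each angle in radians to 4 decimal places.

θ₁ = -0.0875, θ₂ = 0.6978, θ₃ = 1.3086

φ1=0.0° → target in arm frame (0.1996, 0.1082)
  A cos θ + B sin θ = C:  -0.1196·cos θ + -0.4790·sin θ = -0.0773
  γ=atan2(-0.4790,-0.1196)=-1.8155;  ψ=arccos(-0.1565)=1.7279;  θ1=γ+ψ≈-0.0875
φ2=120.0° → target in arm frame (-0.0061, -0.2270)
  e−x'=0.0861;  (l²−L²−(e−x')²−y'²−z²)/2L = -0.2418
  γ=atan2(-0.4790,0.0861)=-1.3930;  ψ=arccos(-0.4969)=2.0908;  θ2=γ+ψ≈0.6978
arm 3 (φ=240.0°): x'=-0.1935, y'=0.1188
  e−x'=0.2735;  (l²−L²−(e−x')²−y'²−z²)/2L = -0.3917
  √(A²+B²)=0.5516;  θ3 = -1.0520+2.3606 ≈ 1.3086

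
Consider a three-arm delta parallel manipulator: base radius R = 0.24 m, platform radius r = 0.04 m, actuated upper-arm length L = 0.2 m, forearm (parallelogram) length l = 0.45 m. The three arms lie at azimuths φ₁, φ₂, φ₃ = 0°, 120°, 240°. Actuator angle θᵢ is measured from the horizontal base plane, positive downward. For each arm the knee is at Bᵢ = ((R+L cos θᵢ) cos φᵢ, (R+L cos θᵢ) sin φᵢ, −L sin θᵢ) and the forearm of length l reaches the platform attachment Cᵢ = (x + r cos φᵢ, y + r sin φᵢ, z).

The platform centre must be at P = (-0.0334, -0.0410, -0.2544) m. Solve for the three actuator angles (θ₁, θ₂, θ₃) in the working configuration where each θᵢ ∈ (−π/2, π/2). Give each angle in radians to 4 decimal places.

arm 1 (φ=0.0°): x'=-0.0334, y'=-0.0410
  A=0.2334, B=-0.2544, C=(l²−L²−A²−y'²−z²)/(2L)=0.1041
  γ=atan2(-0.2544,0.2334)=-0.8284;  ψ=arccos(0.3014)=1.2646;  θ1=γ+ψ≈0.4362
arm 2 (φ=120.0°): x'=-0.0188, y'=0.0494
  e−x'=0.2188;  (l²−L²−(e−x')²−y'²−z²)/2L = 0.1187
  √(A²+B²)=0.3356;  θ2 = -0.8605+1.2094 ≈ 0.3489
rotate P by −φ3: (0.0522, -0.0084, -0.2544)
  A cos θ + B sin θ = C:  0.1478·cos θ + -0.2544·sin θ = 0.1897
  θ3 = atan2(B,A) + arccos(C/0.2942) = -0.1743

θ₁ = 0.4362, θ₂ = 0.3489, θ₃ = -0.1743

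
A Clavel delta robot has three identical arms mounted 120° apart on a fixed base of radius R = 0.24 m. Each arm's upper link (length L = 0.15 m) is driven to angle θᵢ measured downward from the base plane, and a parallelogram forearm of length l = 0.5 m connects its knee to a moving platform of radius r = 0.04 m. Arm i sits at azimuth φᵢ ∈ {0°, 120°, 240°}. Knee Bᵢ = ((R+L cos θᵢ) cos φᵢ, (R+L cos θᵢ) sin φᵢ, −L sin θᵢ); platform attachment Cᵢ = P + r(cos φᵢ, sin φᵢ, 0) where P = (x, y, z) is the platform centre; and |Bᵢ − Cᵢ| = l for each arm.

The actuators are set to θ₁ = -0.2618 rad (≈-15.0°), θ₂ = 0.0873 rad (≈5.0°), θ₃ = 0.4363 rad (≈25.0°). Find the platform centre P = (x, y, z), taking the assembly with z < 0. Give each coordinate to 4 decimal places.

(0.0562, 0.0364, -0.3678)

centre 1 = (0.3449·cos0.0°, 0.3449·sin0.0°, 0.0388) = (0.3449, 0.0000, 0.0388)
arm 2 at φ=120.0°: e+L cos θ2 = 0.3494;  centre 2 = (-0.1747, 0.3026, -0.0131)
arm 3 at φ=240.0°: e+L cos θ3 = 0.3359;  centre 3 = (-0.1680, -0.2909, -0.0634)
|centre ₂|²−|centre ₁|² = 0.0018;  |centre ₃|²−|centre ₁|² = -0.0036
linear system: -1.0392x+0.6052y = 0.0018−-0.1038z; -1.0257x+-0.5819y = -0.0036−-0.2044z
det = 1.2255;  x = 0.0009+-0.1502z,  y = 0.0046+-0.0865z
sphere 1 gives Az²+Bz+C=0 with A=1.0300, B=0.0249, C=-0.1301;  B²−4AC=0.5369;  roots -0.3678, 0.3436;  negative root z = -0.3678
x = 0.0562, y = 0.0364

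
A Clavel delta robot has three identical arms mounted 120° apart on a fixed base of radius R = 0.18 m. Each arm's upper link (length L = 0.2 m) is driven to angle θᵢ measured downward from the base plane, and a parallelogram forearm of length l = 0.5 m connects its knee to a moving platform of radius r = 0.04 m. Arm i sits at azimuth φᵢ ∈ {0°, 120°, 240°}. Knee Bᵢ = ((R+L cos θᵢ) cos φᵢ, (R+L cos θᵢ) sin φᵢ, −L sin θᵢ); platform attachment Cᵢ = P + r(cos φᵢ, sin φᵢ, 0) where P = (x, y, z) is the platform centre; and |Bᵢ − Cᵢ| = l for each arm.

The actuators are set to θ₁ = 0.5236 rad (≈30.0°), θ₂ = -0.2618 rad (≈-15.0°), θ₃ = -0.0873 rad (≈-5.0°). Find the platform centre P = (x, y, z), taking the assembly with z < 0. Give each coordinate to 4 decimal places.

(-0.1093, 0.0207, -0.3666)

arm 1 at φ=0.0°: e+L cos θ1 = 0.3132;  O1 = (0.3132, 0.0000, -0.1000)
O2 = (0.3332·cos120.0°, 0.3332·sin120.0°, 0.0518) = (-0.1666, 0.2885, 0.0518)
arm 3 at φ=240.0°: e+L cos θ3 = 0.3392;  O3 = (-0.1696, -0.2938, 0.0174)
subtract pairs → two planes through P
[-0.9596 0.5771 0.3035]·P = 0.0056;  [-0.9656 -0.5876 0.2349]·P = 0.0073
det = 1.1211;  x = -0.0067+0.2800z,  y = -0.0014+-0.0604z
into |P−O₁|² = l²: 1.0820z² + 0.0210z + -0.1377 = 0;  Δ = 0.5963;  z = -0.3666 or 0.3471 → z<0 root = -0.3666
x = -0.1093, y = 0.0207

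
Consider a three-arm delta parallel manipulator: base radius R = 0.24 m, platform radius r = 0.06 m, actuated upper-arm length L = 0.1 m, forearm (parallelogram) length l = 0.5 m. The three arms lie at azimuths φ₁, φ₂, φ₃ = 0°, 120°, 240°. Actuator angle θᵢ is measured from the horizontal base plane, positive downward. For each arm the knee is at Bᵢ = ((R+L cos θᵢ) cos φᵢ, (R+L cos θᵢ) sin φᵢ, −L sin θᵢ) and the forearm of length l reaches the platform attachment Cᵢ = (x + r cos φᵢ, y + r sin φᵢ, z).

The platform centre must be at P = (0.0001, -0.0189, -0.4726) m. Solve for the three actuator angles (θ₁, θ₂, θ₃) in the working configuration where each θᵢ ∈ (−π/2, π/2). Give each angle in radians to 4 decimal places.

arm 1 (φ=0.0°): x'=0.0001, y'=-0.0189
  e−x'=0.1799;  (l²−L²−(e−x')²−y'²−z²)/2L = -0.0804
  θ1 = atan2(B,A) + arccos(C/0.5057) = 0.5233
φ2=120.0° → target in arm frame (-0.0164, 0.0094)
  e−x'=0.1964;  (l²−L²−(e−x')²−y'²−z²)/2L = -0.1101
  √(A²+B²)=0.5118;  θ2 = -1.1769+1.7876 ≈ 0.6107
arm 3 (φ=240.0°): x'=0.0163, y'=0.0095
  A=0.1637, B=-0.4726, C=(l²−L²−A²−y'²−z²)/(2L)=-0.0512
  θ3 = atan2(B,A) + arccos(C/0.5001) = 0.4359

θ₁ = 0.5233, θ₂ = 0.6107, θ₃ = 0.4359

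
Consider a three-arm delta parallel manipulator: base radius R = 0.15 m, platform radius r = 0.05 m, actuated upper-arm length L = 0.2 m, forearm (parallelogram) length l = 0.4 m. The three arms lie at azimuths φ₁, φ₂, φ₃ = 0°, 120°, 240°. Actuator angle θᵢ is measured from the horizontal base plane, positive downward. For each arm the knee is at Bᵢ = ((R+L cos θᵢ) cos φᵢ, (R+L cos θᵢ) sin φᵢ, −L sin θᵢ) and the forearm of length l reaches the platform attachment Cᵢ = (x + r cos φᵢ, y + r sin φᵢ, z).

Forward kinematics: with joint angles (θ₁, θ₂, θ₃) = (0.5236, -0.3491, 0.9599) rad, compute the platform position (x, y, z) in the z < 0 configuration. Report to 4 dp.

arm 1 at φ=0.0°: ρ1 = 0.2732;  centre 1 = (0.2732, 0.0000, -0.1000)
centre 2 = (0.2879·cos120.0°, 0.2879·sin120.0°, 0.0684) = (-0.1440, 0.2494, 0.0684)
φ3=240.0°: virtual centre (-0.1074, -0.1860, -0.1638), radius l
subtract pairs → two planes through P
[-0.8343 0.4987 0.3368]·P = 0.0029;  [-0.7611 -0.3719 -0.1277]·P = -0.0117
det = 0.6899;  x = 0.0069+0.0893z,  y = 0.0174+-0.5260z
quadratic in z: (1.2846)z²+(0.1341)z+(-0.0788)=0, √Δ=0.6502 → z ∈ {-0.3053, 0.2008}; z = -0.3053 (taking z<0)
x = -0.0204, y = 0.1780

(-0.0204, 0.1780, -0.3053)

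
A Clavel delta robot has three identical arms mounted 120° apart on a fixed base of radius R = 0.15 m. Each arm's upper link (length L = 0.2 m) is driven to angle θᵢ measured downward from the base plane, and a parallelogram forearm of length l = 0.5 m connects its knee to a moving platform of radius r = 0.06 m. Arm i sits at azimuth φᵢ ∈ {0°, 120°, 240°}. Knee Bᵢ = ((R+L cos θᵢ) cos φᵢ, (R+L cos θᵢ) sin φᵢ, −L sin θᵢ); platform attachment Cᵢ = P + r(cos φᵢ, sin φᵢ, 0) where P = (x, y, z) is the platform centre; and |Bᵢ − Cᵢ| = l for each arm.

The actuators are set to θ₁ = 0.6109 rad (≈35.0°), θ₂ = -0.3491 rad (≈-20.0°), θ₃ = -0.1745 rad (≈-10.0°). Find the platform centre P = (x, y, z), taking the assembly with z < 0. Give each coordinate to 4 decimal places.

(-0.1677, 0.0262, -0.3823)

centre 1 = (0.2538·cos0.0°, 0.2538·sin0.0°, -0.1147) = (0.2538, 0.0000, -0.1147)
φ2=120.0°: virtual centre (-0.1390, 0.2407, 0.0684), radius l
arm 3 at φ=240.0°: ρ3 = 0.2870;  centre 3 = (-0.1435, -0.2485, 0.0347)
|centre ₂|²−|centre ₁|² = 0.0043;  |centre ₃|²−|centre ₁|² = 0.0060
linear system: -0.7856x+0.4814y = 0.0043−0.3663z; -0.7946x+-0.4970y = 0.0060−0.2989z
Cramer: x(z) = -0.0065+0.4216z;  y(z) = -0.0016-0.0727z
quadratic in z: (1.1831)z²+(0.0101)z+(-0.1691)=0, √Δ=0.8945 → z ∈ {-0.3823, 0.3738}; z = -0.3823 (taking z<0)
x = -0.1677, y = 0.0262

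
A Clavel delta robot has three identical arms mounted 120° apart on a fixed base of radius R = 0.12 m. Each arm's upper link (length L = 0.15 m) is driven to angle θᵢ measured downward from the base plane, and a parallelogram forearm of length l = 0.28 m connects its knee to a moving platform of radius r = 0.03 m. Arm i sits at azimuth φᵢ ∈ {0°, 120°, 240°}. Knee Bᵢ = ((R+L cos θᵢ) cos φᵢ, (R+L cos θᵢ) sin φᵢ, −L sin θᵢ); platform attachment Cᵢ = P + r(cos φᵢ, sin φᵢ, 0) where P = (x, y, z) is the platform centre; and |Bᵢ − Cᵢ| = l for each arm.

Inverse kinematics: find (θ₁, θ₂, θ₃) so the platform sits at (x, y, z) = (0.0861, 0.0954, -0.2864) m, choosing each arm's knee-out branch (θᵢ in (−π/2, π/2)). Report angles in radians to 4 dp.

rotate P by −φ1: (0.0861, 0.0954, -0.2864)
  A=0.0039, B=-0.2864, C=(l²−L²−A²−y'²−z²)/(2L)=-0.1175
  √(A²+B²)=0.2864;  θ1 = -1.5572+1.9934 ≈ 0.4362
rotate P by −φ2: (0.0396, -0.1223, -0.2864)
  A=0.0504, B=-0.2864, C=(l²−L²−A²−y'²−z²)/(2L)=-0.1454
  θ2 = atan2(B,A) + arccos(C/0.2908) = 0.6978
φ3=240.0° → target in arm frame (-0.1257, 0.0269)
  A=0.2157, B=-0.2864, C=(l²−L²−A²−y'²−z²)/(2L)=-0.2445
  √(A²+B²)=0.3585;  θ3 = -0.9254+2.3214 ≈ 1.3960

θ₁ = 0.4362, θ₂ = 0.6978, θ₃ = 1.3960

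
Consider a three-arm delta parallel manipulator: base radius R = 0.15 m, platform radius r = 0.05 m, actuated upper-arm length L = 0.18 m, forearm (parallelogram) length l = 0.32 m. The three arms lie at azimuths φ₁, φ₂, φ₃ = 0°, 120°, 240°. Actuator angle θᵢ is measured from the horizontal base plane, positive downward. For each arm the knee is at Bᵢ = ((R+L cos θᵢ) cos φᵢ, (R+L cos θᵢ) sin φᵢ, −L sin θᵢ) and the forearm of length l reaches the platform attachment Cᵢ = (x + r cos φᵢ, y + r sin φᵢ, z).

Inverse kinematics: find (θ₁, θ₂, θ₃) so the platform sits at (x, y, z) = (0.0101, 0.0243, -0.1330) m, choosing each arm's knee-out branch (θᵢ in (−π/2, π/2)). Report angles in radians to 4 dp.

rotate P by −φ1: (0.0101, 0.0243, -0.1330)
  A=0.0899, B=-0.1330, C=(l²−L²−A²−y'²−z²)/(2L)=0.1212
  γ=atan2(-0.1330,0.0899)=-0.9764;  ψ=arccos(0.7551)=0.7150;  θ1=γ+ψ≈-0.2614
rotate P by −φ2: (0.0160, -0.0209, -0.1330)
  A cos θ + B sin θ = C:  0.0840·cos θ + -0.1330·sin θ = 0.1245
  θ2 = atan2(B,A) + arccos(C/0.1573) = -0.3497
arm 3 (φ=240.0°): x'=-0.0261, y'=-0.0034
  A cos θ + B sin θ = C:  0.1261·cos θ + -0.1330·sin θ = 0.1011
  √(A²+B²)=0.1833;  θ3 = -0.8120+0.9864 ≈ 0.1744

θ₁ = -0.2614, θ₂ = -0.3497, θ₃ = 0.1744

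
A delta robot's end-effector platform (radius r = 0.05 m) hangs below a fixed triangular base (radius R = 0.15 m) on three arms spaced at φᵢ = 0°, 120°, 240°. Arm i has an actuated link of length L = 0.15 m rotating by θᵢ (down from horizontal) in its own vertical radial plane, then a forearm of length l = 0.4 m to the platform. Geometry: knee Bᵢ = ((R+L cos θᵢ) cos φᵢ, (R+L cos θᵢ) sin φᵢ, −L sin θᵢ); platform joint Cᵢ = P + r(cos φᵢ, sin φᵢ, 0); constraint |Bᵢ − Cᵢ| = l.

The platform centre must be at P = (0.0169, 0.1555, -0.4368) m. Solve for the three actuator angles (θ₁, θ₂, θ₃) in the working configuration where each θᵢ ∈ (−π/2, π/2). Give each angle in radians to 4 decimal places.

φ1=0.0° → target in arm frame (0.0169, 0.1555)
  A cos θ + B sin θ = C:  0.0831·cos θ + -0.4368·sin θ = -0.2813
  √(A²+B²)=0.4446;  θ1 = -1.3828+2.2557 ≈ 0.8729
arm 2 (φ=120.0°): x'=0.1262, y'=-0.0924
  e−x'=-0.0262;  (l²−L²−(e−x')²−y'²−z²)/2L = -0.2084
  γ=atan2(-0.4368,-0.0262)=-1.6307;  ψ=arccos(-0.4762)=2.0672;  θ2=γ+ψ≈0.4364
rotate P by −φ3: (-0.1431, -0.0631, -0.4368)
  A=0.2431, B=-0.4368, C=(l²−L²−A²−y'²−z²)/(2L)=-0.3879
  γ=atan2(-0.4368,0.2431)=-1.0629;  ψ=arccos(-0.7760)=2.4592;  θ3=γ+ψ≈1.3963

θ₁ = 0.8729, θ₂ = 0.4364, θ₃ = 1.3963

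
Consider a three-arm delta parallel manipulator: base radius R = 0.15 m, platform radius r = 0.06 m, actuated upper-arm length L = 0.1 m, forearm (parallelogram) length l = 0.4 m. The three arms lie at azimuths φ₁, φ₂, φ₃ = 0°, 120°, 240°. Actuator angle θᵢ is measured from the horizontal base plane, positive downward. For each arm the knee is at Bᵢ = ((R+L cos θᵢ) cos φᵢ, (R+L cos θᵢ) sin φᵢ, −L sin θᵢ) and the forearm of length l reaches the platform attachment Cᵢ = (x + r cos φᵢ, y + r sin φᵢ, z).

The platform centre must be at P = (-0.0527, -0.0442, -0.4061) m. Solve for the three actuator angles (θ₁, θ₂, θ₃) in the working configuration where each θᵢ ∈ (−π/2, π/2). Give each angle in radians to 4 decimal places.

θ₁ = 0.7852, θ₂ = 0.6110, θ₃ = 0.2617

arm 1 (φ=0.0°): x'=-0.0527, y'=-0.0442
  A cos θ + B sin θ = C:  0.1427·cos θ + -0.4061·sin θ = -0.1862
  γ=atan2(-0.4061,0.1427)=-1.2329;  ψ=arccos(-0.4325)=2.0181;  θ1=γ+ψ≈0.7852
φ2=120.0° → target in arm frame (-0.0119, 0.0677)
  A cos θ + B sin θ = C:  0.1019·cos θ + -0.4061·sin θ = -0.1495
  γ=atan2(-0.4061,0.1019)=-1.3249;  ψ=arccos(-0.3570)=1.9359;  θ2=γ+ψ≈0.6110
arm 3 (φ=240.0°): x'=0.0646, y'=-0.0235
  A cos θ + B sin θ = C:  0.0254·cos θ + -0.4061·sin θ = -0.0806
  √(A²+B²)=0.4069;  θ3 = -1.5084+1.7701 ≈ 0.2617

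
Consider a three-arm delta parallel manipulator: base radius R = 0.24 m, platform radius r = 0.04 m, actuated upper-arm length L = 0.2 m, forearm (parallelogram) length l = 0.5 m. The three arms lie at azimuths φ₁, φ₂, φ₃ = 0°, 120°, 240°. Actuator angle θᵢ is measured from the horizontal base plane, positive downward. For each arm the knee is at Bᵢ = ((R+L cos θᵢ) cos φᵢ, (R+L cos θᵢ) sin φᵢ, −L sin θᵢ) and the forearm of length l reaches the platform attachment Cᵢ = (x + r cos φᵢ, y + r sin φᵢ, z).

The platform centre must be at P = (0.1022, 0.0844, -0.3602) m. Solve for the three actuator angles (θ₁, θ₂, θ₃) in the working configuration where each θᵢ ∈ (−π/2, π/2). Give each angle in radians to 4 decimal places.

θ₁ = -0.1747, θ₂ = 0.2618, θ₃ = 0.8725

rotate P by −φ1: (0.1022, 0.0844, -0.3602)
  e−x'=0.0978;  (l²−L²−(e−x')²−y'²−z²)/2L = 0.1589
  γ=atan2(-0.3602,0.0978)=-1.3057;  ψ=arccos(0.4258)=1.1310;  θ1=γ+ψ≈-0.1747
rotate P by −φ2: (0.0220, -0.1307, -0.3602)
  A=0.1780, B=-0.3602, C=(l²−L²−A²−y'²−z²)/(2L)=0.0787
  γ=atan2(-0.3602,0.1780)=-1.1118;  ψ=arccos(0.1959)=1.3736;  θ2=γ+ψ≈0.2618
φ3=240.0° → target in arm frame (-0.1242, 0.0463)
  e−x'=0.3242;  (l²−L²−(e−x')²−y'²−z²)/2L = -0.0675
  θ3 = atan2(B,A) + arccos(C/0.4846) = 0.8725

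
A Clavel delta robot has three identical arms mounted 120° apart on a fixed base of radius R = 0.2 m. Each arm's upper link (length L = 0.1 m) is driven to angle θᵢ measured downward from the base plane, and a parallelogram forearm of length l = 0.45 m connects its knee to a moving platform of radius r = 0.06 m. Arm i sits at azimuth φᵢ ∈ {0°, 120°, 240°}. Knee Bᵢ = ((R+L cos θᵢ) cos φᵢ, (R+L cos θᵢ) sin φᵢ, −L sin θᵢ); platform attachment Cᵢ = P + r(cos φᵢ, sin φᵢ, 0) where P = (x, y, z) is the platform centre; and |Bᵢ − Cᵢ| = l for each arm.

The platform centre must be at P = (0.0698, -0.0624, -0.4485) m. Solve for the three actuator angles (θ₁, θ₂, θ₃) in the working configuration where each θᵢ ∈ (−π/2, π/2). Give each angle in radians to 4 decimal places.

θ₁ = 0.3489, θ₂ = 1.1342, θ₃ = 0.6110

arm 1 (φ=0.0°): x'=0.0698, y'=-0.0624
  A=0.0702, B=-0.4485, C=(l²−L²−A²−y'²−z²)/(2L)=-0.0874
  γ=atan2(-0.4485,0.0702)=-1.4155;  ψ=arccos(-0.1925)=1.7645;  θ1=γ+ψ≈0.3489
φ2=120.0° → target in arm frame (-0.0889, -0.0292)
  A cos θ + B sin θ = C:  0.2289·cos θ + -0.4485·sin θ = -0.3096
  γ=atan2(-0.4485,0.2289)=-1.0988;  ψ=arccos(-0.6148)=2.2330;  θ2=γ+ψ≈1.1342
rotate P by −φ3: (0.0191, 0.0916, -0.4485)
  A=0.1209, B=-0.4485, C=(l²−L²−A²−y'²−z²)/(2L)=-0.1583
  γ=atan2(-0.4485,0.1209)=-1.3076;  ψ=arccos(-0.3408)=1.9185;  θ3=γ+ψ≈0.6110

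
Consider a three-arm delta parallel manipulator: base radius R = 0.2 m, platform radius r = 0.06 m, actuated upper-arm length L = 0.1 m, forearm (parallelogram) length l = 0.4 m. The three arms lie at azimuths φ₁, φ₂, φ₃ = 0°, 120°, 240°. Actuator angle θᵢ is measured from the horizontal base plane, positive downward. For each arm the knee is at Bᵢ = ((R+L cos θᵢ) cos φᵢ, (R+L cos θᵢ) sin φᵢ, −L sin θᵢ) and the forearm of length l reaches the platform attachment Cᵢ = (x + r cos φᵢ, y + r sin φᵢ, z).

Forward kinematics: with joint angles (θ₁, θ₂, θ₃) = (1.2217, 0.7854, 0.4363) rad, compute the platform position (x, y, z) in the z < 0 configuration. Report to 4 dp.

(-0.0751, -0.0355, -0.4048)

φ1=0.0°: virtual centre (0.1742, 0.0000, -0.0940), radius l
arm 2 at φ=120.0°: (R−r)+L cos θ2 = 0.2107;  S2 = (-0.1054, 0.1825, -0.0707)
arm 3 at φ=240.0°: (R−r)+L cos θ3 = 0.2306;  S3 = (-0.1153, -0.1997, -0.0423)
eliminate P² terms by subtracting sphere 1 from 2 and 3
[-0.5591 0.3650 0.0465]·P = 0.0102;  [-0.5790 -0.3995 0.1034]·P = 0.0158
det = 0.4347;  x = -0.0227+0.1296z,  y = -0.0067+0.0711z
quadratic in z: (1.0218)z²+(0.1360)z+(-0.1124)=0, √Δ=0.6912 → z ∈ {-0.4048, 0.2717}; z = -0.4048 (taking z<0)
x = -0.0751, y = -0.0355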